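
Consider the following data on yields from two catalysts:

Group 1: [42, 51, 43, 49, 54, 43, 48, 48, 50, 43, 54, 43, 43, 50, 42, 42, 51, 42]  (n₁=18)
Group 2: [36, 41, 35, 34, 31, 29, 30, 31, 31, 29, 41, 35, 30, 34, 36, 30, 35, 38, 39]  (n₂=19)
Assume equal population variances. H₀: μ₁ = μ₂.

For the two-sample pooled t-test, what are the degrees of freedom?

degrees of freedom = 35

df = n₁ + n₂ − 2 = 18 + 19 − 2 = 35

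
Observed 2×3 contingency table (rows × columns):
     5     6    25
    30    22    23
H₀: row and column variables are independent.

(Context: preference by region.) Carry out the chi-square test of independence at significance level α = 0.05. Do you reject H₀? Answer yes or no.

reject H₀: yes

Row totals [36, 75], col totals [35, 28, 48], n=111
χ² = (5−11.35)²/11.35 + (6−9.08)²/9.08 + (25−15.57)²/15.57 + (30−23.65)²/23.65 + (22−18.92)²/18.92 + (23−32.43)²/32.43 = 15.2651
df = 2
p-value (upper-tail) = 0.00048
At α=0.05: p < α → reject H₀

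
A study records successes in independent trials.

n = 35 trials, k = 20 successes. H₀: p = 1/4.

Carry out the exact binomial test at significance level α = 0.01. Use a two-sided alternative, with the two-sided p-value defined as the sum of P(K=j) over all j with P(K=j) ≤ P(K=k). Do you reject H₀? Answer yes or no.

reject H₀: yes

Exact binomial: n=35, k=20, p₀=1/4=0.2500
P(X=j) = C(n,j)·p₀^j·(1−p₀)^(n−j); p = Σ P(X=j) over j with P(X=j) ≤ P(X=20)
p-value (two-sided) = 0.00005
At α=0.01: p < α → reject H₀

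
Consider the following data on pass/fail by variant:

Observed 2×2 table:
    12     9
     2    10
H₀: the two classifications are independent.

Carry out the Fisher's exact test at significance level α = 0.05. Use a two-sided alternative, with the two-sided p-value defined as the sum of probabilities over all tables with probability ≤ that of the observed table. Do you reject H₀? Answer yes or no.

Margins: r₁=21, r₂=12, c₁=14, c₂=19, n=33
p_obs = C(21,12)·C(12,2)/C(33,14); sum pmf over tables with pmf ≤ p_obs
p-value (two-sided) = 0.03279
At α=0.05: p < α → reject H₀

reject H₀: yes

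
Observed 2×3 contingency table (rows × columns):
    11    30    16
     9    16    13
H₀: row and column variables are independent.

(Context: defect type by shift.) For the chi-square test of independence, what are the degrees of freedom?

degrees of freedom = 2

df = (r−1)(c−1) = (2−1)·(3−1) = 2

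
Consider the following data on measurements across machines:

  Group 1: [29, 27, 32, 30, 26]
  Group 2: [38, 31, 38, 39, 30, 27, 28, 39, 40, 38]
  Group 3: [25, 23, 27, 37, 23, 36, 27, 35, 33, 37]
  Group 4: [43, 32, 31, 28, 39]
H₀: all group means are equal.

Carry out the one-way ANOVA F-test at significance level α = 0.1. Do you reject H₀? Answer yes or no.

reject H₀: no

Group means [28.80, 34.80, 30.30, 34.60], grand mean 32.267
SSB = Σnᵢ(x̄ᵢ−x̄)² = 190.167; SSW = ΣΣ(x−x̄ᵢ)² = 721.700
MSB = 190.167/3 = 63.3889; MSW = 721.700/26 = 27.7577
F = MSB/MSW = 2.2837
df = (3, 26)
p-value (upper-tail) = 0.10255
At α=0.1: p ≥ α → fail to reject H₀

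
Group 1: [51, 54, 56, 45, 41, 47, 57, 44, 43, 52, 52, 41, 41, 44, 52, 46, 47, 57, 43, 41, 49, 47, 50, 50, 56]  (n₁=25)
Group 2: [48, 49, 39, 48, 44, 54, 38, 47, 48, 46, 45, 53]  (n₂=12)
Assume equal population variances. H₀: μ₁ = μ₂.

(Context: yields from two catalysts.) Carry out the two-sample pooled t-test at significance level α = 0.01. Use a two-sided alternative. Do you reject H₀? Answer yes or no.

x̄₁=48.240, s₁=5.341, n₁=25
x̄₂=46.583, s₂=4.757, n₂=12
s_p² = [24·5.341² + 11·4.757²]/35 = 26.6708
SE = √(s_p²·(1/25+1/12)) = 1.8137
t = (48.240−46.583)/1.8137 = 0.9134
df = 35
p-value (two-sided) = 0.36726
At α=0.01: p ≥ α → fail to reject H₀

reject H₀: no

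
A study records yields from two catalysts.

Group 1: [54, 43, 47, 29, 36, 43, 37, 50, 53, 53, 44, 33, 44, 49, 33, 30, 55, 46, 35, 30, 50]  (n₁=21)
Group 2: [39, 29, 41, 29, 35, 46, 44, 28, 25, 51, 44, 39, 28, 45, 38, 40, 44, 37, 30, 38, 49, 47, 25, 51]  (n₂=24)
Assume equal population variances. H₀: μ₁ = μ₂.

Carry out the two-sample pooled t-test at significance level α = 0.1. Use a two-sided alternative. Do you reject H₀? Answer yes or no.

reject H₀: no

x̄₁=42.571, s₁=8.675, n₁=21
x̄₂=38.417, s₂=8.198, n₂=24
s_p² = [20·8.675² + 23·8.198²]/43 = 70.9529
SE = √(s_p²·(1/21+1/24)) = 2.5170
t = (42.571−38.417)/2.5170 = 1.6507
df = 43
p-value (two-sided) = 0.10608
At α=0.1: p ≥ α → fail to reject H₀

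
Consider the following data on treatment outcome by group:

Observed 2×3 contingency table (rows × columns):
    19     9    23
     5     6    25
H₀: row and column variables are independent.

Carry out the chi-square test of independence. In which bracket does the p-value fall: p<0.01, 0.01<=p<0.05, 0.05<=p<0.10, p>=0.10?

p-value bracket: 0.01<=p<0.05

Row totals [51, 36], col totals [24, 15, 48], n=87
χ² = (19−14.07)²/14.07 + (9−8.79)²/8.79 + (23−28.14)²/28.14 + (5−9.93)²/9.93 + (6−6.21)²/6.21 + (25−19.86)²/19.86 = 6.4557
df = 2
p-value (upper-tail) = 0.03964
→ bracket: 0.01<=p<0.05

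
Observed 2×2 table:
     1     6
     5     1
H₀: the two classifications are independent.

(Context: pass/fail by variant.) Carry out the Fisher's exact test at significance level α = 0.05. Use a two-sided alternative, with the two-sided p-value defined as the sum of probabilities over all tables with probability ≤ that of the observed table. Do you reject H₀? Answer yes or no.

Margins: r₁=7, r₂=6, c₁=6, c₂=7, n=13
p_obs = C(7,1)·C(6,5)/C(13,6); sum pmf over tables with pmf ≤ p_obs
p-value (two-sided) = 0.02914
At α=0.05: p < α → reject H₀

reject H₀: yes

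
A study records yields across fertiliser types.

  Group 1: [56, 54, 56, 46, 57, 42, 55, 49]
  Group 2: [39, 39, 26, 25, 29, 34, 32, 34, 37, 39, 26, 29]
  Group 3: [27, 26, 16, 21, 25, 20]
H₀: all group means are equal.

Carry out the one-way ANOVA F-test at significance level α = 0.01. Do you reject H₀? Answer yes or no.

Group means [51.88, 32.42, 22.50], grand mean 36.115
SSB = Σnᵢ(x̄ᵢ−x̄)² = 3263.362; SSW = ΣΣ(x−x̄ᵢ)² = 621.292
MSB = 3263.362/2 = 1631.6811; MSW = 621.292/23 = 27.0127
F = MSB/MSW = 60.4043
df = (2, 23)
p-value (upper-tail) = 0.00000
At α=0.01: p < α → reject H₀

reject H₀: yes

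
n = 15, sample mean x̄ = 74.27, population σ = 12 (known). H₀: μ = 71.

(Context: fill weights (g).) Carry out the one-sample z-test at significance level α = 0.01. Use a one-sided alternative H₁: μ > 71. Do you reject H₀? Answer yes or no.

SE = σ/√n = 12/√15 = 3.0984
z = (x̄−μ₀)/SE = (74.27−71)/3.0984 = 1.0554
p-value (one-sided, H₁ greater) = 0.14562
At α=0.01: p ≥ α → fail to reject H₀

reject H₀: no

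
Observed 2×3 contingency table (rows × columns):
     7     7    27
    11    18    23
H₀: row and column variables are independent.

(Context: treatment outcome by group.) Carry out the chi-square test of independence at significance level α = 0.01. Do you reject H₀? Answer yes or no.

reject H₀: no

Row totals [41, 52], col totals [18, 25, 50], n=93
χ² = (7−7.94)²/7.94 + (7−11.02)²/11.02 + (27−22.04)²/22.04 + (11−10.06)²/10.06 + (18−13.98)²/13.98 + (23−27.96)²/27.96 = 4.8152
df = 2
p-value (upper-tail) = 0.09003
At α=0.01: p ≥ α → fail to reject H₀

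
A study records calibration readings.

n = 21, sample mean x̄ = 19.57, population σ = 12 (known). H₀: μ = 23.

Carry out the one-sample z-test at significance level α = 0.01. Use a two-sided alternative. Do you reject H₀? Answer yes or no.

SE = σ/√n = 12/√21 = 2.6186
z = (x̄−μ₀)/SE = (19.57−23)/2.6186 = -1.3099
p-value (two-sided) = 0.19025
At α=0.01: p ≥ α → fail to reject H₀

reject H₀: no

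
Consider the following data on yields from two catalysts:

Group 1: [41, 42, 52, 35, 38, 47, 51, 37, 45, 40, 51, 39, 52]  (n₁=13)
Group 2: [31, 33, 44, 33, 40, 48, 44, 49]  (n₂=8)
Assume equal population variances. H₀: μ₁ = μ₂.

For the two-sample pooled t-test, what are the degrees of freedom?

degrees of freedom = 19

df = n₁ + n₂ − 2 = 13 + 8 − 2 = 19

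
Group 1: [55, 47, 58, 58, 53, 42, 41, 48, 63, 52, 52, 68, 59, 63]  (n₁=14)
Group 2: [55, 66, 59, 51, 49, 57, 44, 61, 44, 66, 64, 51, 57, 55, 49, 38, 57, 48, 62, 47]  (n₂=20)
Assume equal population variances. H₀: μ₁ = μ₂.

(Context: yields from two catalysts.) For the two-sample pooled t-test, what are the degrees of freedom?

degrees of freedom = 32

df = n₁ + n₂ − 2 = 14 + 20 − 2 = 32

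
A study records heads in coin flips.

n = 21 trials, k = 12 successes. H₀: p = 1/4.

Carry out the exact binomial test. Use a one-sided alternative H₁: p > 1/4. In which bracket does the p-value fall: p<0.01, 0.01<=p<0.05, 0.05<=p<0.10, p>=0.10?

p-value bracket: p<0.01

Exact binomial: n=21, k=12, p₀=1/4=0.2500
P(X≥12) from Σ C(n,i)·p₀^i·(1−p₀)^(n−i)
p-value (one-sided, H₁ greater) = 0.00169
→ bracket: p<0.01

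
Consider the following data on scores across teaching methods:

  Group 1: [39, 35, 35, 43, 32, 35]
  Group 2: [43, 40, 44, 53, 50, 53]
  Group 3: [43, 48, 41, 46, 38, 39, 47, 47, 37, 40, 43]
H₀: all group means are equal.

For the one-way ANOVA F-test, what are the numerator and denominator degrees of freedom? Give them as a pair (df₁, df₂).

k = 3 groups, N = 23 total
df = (k−1, N−k) = (3−1, 23−3) = (2, 20)

degrees of freedom = [2, 20]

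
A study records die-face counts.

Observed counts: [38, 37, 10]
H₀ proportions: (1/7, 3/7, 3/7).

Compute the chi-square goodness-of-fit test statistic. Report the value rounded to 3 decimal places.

test statistic = 74.243

n = 85; E_i = n·p_i = [12.14, 36.43, 36.43]
χ² = (38−12.14)²/12.14 + (37−36.43)²/36.43 + (10−36.43)²/36.43 = 74.2431
df = 2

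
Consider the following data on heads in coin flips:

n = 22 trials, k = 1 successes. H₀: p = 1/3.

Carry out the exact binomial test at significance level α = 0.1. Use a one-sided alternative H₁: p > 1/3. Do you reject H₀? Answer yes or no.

reject H₀: no

Exact binomial: n=22, k=1, p₀=1/3=0.3333
P(X≥1) from Σ C(n,i)·p₀^i·(1−p₀)^(n−i)
p-value (one-sided, H₁ greater) = 0.99987
At α=0.1: p ≥ α → fail to reject H₀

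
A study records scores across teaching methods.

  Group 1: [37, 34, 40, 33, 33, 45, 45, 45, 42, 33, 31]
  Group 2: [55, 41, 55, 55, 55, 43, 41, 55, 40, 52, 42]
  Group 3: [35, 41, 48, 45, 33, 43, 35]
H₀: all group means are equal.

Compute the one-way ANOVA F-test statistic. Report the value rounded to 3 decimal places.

Group means [38.00, 48.55, 40.00], grand mean 42.483
SSB = Σnᵢ(x̄ᵢ−x̄)² = 668.514; SSW = ΣΣ(x−x̄ᵢ)² = 986.727
MSB = 668.514/2 = 334.2571; MSW = 986.727/26 = 37.9510
F = MSB/MSW = 8.8076
df = (2, 26)

test statistic = 8.808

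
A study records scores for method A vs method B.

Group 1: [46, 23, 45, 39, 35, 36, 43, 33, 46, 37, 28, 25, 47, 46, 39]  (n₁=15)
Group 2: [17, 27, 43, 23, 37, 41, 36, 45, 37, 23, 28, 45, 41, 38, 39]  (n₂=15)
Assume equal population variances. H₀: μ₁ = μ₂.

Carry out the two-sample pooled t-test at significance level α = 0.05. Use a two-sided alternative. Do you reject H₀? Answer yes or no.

reject H₀: no

x̄₁=37.867, s₁=7.936, n₁=15
x̄₂=34.667, s₂=8.837, n₂=15
s_p² = [14·7.936² + 14·8.837²]/28 = 70.5381
SE = √(s_p²·(1/15+1/15)) = 3.0668
t = (37.867−34.667)/3.0668 = 1.0434
df = 28
p-value (two-sided) = 0.30567
At α=0.05: p ≥ α → fail to reject H₀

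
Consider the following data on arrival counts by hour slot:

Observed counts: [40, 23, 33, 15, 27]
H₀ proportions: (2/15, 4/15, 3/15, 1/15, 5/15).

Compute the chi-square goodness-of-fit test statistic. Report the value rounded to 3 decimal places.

test statistic = 43.092

n = 138; E_i = n·p_i = [18.40, 36.80, 27.60, 9.20, 46.00]
χ² = (40−18.40)²/18.40 + (23−36.80)²/36.80 + (33−27.60)²/27.60 + (15−9.20)²/9.20 + (27−46.00)²/46.00 = 43.0924
df = 4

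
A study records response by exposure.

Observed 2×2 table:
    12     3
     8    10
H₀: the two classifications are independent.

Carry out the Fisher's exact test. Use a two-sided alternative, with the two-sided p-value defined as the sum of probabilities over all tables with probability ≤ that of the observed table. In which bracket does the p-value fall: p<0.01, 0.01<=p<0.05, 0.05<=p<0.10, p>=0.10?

p-value bracket: 0.05<=p<0.10

Margins: r₁=15, r₂=18, c₁=20, c₂=13, n=33
p_obs = C(15,12)·C(18,8)/C(33,20); sum pmf over tables with pmf ≤ p_obs
p-value (two-sided) = 0.07244
→ bracket: 0.05<=p<0.10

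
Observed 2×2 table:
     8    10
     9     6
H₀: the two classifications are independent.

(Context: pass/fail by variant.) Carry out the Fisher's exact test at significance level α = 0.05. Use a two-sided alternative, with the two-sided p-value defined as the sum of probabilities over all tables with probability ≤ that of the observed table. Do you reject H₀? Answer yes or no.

Margins: r₁=18, r₂=15, c₁=17, c₂=16, n=33
p_obs = C(18,8)·C(15,9)/C(33,17); sum pmf over tables with pmf ≤ p_obs
p-value (two-sided) = 0.49053
At α=0.05: p ≥ α → fail to reject H₀

reject H₀: no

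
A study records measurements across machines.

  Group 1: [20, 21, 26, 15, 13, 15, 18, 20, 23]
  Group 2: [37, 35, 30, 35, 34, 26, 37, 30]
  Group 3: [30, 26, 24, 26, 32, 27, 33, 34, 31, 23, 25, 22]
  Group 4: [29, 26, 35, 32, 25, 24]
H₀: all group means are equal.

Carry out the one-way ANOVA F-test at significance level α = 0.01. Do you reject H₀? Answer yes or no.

reject H₀: yes

Group means [19.00, 33.00, 27.75, 28.50], grand mean 26.829
SSB = Σnᵢ(x̄ᵢ−x̄)² = 883.221; SSW = ΣΣ(x−x̄ᵢ)² = 525.750
MSB = 883.221/3 = 294.4071; MSW = 525.750/31 = 16.9597
F = MSB/MSW = 17.3592
df = (3, 31)
p-value (upper-tail) = 0.00000
At α=0.01: p < α → reject H₀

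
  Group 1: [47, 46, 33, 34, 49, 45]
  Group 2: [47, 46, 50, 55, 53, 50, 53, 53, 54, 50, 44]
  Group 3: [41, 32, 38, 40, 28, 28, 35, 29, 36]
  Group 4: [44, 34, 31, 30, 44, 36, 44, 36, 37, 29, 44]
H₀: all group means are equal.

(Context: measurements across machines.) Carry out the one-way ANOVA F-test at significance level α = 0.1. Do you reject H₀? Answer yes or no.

Group means [42.33, 50.45, 34.11, 37.18], grand mean 41.216
SSB = Σnᵢ(x̄ᵢ−x̄)² = 1579.684; SSW = ΣΣ(x−x̄ᵢ)² = 932.586
MSB = 1579.684/3 = 526.5615; MSW = 932.586/33 = 28.2602
F = MSB/MSW = 18.6326
df = (3, 33)
p-value (upper-tail) = 0.00000
At α=0.1: p < α → reject H₀

reject H₀: yes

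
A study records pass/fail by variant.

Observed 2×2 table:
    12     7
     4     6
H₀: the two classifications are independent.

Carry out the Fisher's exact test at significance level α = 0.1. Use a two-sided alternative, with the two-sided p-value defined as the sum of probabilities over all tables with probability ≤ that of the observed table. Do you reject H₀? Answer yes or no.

Margins: r₁=19, r₂=10, c₁=16, c₂=13, n=29
p_obs = C(19,12)·C(10,4)/C(29,16); sum pmf over tables with pmf ≤ p_obs
p-value (two-sided) = 0.27014
At α=0.1: p ≥ α → fail to reject H₀

reject H₀: no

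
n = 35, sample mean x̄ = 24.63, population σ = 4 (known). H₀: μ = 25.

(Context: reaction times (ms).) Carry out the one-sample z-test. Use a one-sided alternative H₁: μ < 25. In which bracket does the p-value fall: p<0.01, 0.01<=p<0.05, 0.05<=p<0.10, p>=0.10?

p-value bracket: p>=0.10

SE = σ/√n = 4/√35 = 0.6761
z = (x̄−μ₀)/SE = (24.63−25)/0.6761 = -0.5472
p-value (one-sided, H₁ less) = 0.29211
→ bracket: p>=0.10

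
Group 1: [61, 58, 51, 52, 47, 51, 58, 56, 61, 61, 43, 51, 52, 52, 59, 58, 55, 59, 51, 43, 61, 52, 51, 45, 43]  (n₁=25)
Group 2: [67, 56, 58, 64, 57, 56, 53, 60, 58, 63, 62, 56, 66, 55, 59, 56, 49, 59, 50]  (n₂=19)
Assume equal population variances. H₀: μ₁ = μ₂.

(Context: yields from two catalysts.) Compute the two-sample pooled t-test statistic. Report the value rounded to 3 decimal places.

test statistic = -2.916

x̄₁=53.240, s₁=5.911, n₁=25
x̄₂=58.105, s₂=4.852, n₂=19
s_p² = [24·5.911² + 18·4.852²]/42 = 30.0559
SE = √(s_p²·(1/25+1/19)) = 1.6686
t = (53.240−58.105)/1.6686 = -2.9158
df = 42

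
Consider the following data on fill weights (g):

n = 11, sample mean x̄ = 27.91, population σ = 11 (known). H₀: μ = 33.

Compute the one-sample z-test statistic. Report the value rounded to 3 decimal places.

SE = σ/√n = 11/√11 = 3.3166
z = (x̄−μ₀)/SE = (27.91−33)/3.3166 = -1.5347

test statistic = -1.535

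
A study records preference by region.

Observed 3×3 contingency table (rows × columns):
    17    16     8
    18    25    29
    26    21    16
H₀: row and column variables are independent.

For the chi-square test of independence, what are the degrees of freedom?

degrees of freedom = 4

df = (r−1)(c−1) = (3−1)·(3−1) = 4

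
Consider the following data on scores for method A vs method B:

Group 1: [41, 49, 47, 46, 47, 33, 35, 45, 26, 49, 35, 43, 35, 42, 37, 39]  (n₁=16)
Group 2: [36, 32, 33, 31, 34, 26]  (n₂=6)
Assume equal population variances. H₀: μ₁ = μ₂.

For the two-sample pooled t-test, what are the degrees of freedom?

df = n₁ + n₂ − 2 = 16 + 6 − 2 = 20

degrees of freedom = 20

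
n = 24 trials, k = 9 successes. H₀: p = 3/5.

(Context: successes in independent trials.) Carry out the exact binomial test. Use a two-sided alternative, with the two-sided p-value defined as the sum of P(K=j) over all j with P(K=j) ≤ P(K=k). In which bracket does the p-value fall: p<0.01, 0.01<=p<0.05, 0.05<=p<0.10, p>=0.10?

Exact binomial: n=24, k=9, p₀=3/5=0.6000
P(X=j) = C(n,j)·p₀^j·(1−p₀)^(n−j); p = Σ P(X=j) over j with P(X=j) ≤ P(X=9)
p-value (two-sided) = 0.03511
→ bracket: 0.01<=p<0.05

p-value bracket: 0.01<=p<0.05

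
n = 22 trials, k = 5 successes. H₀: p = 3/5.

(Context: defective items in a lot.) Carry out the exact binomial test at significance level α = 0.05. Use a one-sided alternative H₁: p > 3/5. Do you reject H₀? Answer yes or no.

reject H₀: no

Exact binomial: n=22, k=5, p₀=3/5=0.6000
P(X≥5) from Σ C(n,i)·p₀^i·(1−p₀)^(n−i)
p-value (one-sided, H₁ greater) = 0.99992
At α=0.05: p ≥ α → fail to reject H₀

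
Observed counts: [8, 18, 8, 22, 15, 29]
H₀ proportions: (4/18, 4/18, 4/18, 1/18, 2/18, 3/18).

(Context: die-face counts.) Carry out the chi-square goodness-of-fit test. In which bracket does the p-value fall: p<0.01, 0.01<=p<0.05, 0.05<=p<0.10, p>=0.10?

n = 100; E_i = n·p_i = [22.22, 22.22, 22.22, 5.56, 11.11, 16.67]
χ² = (8−22.22)²/22.22 + (18−22.22)²/22.22 + (8−22.22)²/22.22 + (22−5.56)²/5.56 + (15−11.11)²/11.11 + (29−16.67)²/16.67 = 78.1700
df = 5
p-value (upper-tail) = 0.00000
→ bracket: p<0.01

p-value bracket: p<0.01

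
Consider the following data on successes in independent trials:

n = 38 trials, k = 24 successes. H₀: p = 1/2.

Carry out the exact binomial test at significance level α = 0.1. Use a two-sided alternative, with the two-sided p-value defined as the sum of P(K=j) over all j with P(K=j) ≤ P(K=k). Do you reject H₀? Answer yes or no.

reject H₀: no

Exact binomial: n=38, k=24, p₀=1/2=0.5000
P(X=j) = C(n,j)·p₀^j·(1−p₀)^(n−j); p = Σ P(X=j) over j with P(X=j) ≤ P(X=24)
p-value (two-sided) = 0.14331
At α=0.1: p ≥ α → fail to reject H₀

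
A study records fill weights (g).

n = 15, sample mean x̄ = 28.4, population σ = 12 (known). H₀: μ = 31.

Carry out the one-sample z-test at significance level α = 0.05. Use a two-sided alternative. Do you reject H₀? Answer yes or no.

SE = σ/√n = 12/√15 = 3.0984
z = (x̄−μ₀)/SE = (28.4−31)/3.0984 = -0.8391
p-value (two-sided) = 0.40139
At α=0.05: p ≥ α → fail to reject H₀

reject H₀: no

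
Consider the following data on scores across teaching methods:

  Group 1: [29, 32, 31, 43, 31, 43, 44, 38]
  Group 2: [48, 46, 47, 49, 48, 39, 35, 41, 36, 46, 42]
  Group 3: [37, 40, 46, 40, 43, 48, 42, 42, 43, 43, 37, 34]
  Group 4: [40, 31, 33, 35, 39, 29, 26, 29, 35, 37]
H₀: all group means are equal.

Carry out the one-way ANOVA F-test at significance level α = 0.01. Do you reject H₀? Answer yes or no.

Group means [36.38, 43.36, 41.25, 33.40], grand mean 38.951
SSB = Σnᵢ(x̄ᵢ−x̄)² = 638.832; SSW = ΣΣ(x−x̄ᵢ)² = 895.070
MSB = 638.832/3 = 212.9440; MSW = 895.070/37 = 24.1911
F = MSB/MSW = 8.8026
df = (3, 37)
p-value (upper-tail) = 0.00016
At α=0.01: p < α → reject H₀

reject H₀: yes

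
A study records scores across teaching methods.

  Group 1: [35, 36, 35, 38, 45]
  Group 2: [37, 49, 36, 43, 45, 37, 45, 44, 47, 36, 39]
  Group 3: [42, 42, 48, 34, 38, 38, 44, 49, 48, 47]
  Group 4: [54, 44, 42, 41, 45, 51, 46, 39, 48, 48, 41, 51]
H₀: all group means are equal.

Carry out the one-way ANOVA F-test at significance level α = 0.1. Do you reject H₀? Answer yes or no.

Group means [37.80, 41.64, 43.00, 45.83], grand mean 42.816
SSB = Σnᵢ(x̄ᵢ−x̄)² = 250.698; SSW = ΣΣ(x−x̄ᵢ)² = 775.012
MSB = 250.698/3 = 83.5661; MSW = 775.012/34 = 22.7945
F = MSB/MSW = 3.6661
df = (3, 34)
p-value (upper-tail) = 0.02165
At α=0.1: p < α → reject H₀

reject H₀: yes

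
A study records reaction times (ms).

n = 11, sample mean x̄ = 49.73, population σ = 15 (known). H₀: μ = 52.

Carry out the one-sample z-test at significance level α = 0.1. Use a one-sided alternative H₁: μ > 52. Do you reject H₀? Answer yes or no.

reject H₀: no

SE = σ/√n = 15/√11 = 4.5227
z = (x̄−μ₀)/SE = (49.73−52)/4.5227 = -0.5019
p-value (one-sided, H₁ greater) = 0.69214
At α=0.1: p ≥ α → fail to reject H₀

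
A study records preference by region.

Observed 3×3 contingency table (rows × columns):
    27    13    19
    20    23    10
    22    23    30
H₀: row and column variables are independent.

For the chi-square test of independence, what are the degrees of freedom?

df = (r−1)(c−1) = (3−1)·(3−1) = 4

degrees of freedom = 4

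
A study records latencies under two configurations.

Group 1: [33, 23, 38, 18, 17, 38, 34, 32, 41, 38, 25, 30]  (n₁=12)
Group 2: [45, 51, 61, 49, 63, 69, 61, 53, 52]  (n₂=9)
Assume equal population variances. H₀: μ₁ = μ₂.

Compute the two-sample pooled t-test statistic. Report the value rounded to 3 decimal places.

x̄₁=30.583, s₁=8.118, n₁=12
x̄₂=56.000, s₂=7.810, n₂=9
s_p² = [11·8.118² + 8·7.810²]/19 = 63.8377
SE = √(s_p²·(1/12+1/9)) = 3.5232
t = (30.583−56.000)/3.5232 = -7.2141
df = 19

test statistic = -7.214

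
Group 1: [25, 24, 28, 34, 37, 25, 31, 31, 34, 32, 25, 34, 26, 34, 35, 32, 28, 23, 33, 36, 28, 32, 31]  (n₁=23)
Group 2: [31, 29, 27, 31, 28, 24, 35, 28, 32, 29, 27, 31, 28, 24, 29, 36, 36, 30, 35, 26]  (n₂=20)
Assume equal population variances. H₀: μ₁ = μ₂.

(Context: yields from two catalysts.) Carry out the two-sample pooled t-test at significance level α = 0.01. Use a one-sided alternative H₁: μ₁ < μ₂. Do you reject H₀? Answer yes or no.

x̄₁=30.348, s₁=4.174, n₁=23
x̄₂=29.800, s₂=3.622, n₂=20
s_p² = [22·4.174² + 19·3.622²]/41 = 15.4248
SE = √(s_p²·(1/23+1/20)) = 1.2008
t = (30.348−29.800)/1.2008 = 0.4562
df = 41
p-value (one-sided, H₁ less) = 0.67468
At α=0.01: p ≥ α → fail to reject H₀

reject H₀: no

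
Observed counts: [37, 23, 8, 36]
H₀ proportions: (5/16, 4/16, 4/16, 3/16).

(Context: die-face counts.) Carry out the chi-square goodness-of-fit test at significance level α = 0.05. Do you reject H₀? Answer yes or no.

reject H₀: yes

n = 104; E_i = n·p_i = [32.50, 26.00, 26.00, 19.50]
χ² = (37−32.50)²/32.50 + (23−26.00)²/26.00 + (8−26.00)²/26.00 + (36−19.50)²/19.50 = 27.3923
df = 3
p-value (upper-tail) = 0.00000
At α=0.05: p < α → reject H₀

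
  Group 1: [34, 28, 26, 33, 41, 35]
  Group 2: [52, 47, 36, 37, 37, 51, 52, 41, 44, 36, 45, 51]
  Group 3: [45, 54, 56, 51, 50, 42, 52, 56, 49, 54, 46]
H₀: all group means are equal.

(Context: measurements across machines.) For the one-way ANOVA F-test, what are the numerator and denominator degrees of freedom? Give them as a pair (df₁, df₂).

degrees of freedom = [2, 26]

k = 3 groups, N = 29 total
df = (k−1, N−k) = (3−1, 29−3) = (2, 26)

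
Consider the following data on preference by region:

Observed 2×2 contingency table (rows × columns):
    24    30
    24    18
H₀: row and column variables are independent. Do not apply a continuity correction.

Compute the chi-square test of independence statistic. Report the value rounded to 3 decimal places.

Row totals [54, 42], col totals [48, 48], n=96
χ² = (24−27.00)²/27.00 + (30−27.00)²/27.00 + (24−21.00)²/21.00 + (18−21.00)²/21.00 = 1.5238
df = 1

test statistic = 1.524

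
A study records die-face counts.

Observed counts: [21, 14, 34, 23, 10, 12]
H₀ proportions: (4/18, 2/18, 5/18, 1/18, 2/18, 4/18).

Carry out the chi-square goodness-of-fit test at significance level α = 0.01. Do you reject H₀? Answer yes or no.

n = 114; E_i = n·p_i = [25.33, 12.67, 31.67, 6.33, 12.67, 25.33]
χ² = (21−25.33)²/25.33 + (14−12.67)²/12.67 + (34−31.67)²/31.67 + (23−6.33)²/6.33 + (10−12.67)²/12.67 + (12−25.33)²/25.33 = 52.4921
df = 5
p-value (upper-tail) = 0.00000
At α=0.01: p < α → reject H₀

reject H₀: yes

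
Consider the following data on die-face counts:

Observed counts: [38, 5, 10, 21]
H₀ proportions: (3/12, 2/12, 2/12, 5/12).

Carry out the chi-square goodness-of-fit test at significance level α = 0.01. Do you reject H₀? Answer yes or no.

n = 74; E_i = n·p_i = [18.50, 12.33, 12.33, 30.83]
χ² = (38−18.50)²/18.50 + (5−12.33)²/12.33 + (10−12.33)²/12.33 + (21−30.83)²/30.83 = 28.4919
df = 3
p-value (upper-tail) = 0.00000
At α=0.01: p < α → reject H₀

reject H₀: yes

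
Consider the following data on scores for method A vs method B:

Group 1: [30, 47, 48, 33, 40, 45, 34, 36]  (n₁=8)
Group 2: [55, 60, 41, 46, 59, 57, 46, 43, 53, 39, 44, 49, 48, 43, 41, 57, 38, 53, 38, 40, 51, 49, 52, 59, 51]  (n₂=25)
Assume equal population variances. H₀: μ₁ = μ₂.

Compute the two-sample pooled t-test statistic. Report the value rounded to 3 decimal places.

test statistic = -3.281

x̄₁=39.125, s₁=6.896, n₁=8
x̄₂=48.480, s₂=7.054, n₂=25
s_p² = [7·6.896² + 24·7.054²]/31 = 49.2618
SE = √(s_p²·(1/8+1/25)) = 2.8510
t = (39.125−48.480)/2.8510 = -3.2813
df = 31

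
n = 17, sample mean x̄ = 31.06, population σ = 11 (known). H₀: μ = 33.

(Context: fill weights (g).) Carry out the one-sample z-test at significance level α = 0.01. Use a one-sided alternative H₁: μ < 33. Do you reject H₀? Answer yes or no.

reject H₀: no

SE = σ/√n = 11/√17 = 2.6679
z = (x̄−μ₀)/SE = (31.06−33)/2.6679 = -0.7272
p-value (one-sided, H₁ less) = 0.23356
At α=0.01: p ≥ α → fail to reject H₀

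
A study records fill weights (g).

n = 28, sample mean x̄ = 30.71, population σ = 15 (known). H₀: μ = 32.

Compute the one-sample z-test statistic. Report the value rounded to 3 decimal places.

test statistic = -0.455

SE = σ/√n = 15/√28 = 2.8347
z = (x̄−μ₀)/SE = (30.71−32)/2.8347 = -0.4551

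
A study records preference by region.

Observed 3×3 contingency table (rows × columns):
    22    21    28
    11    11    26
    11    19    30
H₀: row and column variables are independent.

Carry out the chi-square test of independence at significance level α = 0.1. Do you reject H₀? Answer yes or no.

reject H₀: no

Row totals [71, 48, 60], col totals [44, 51, 84], n=179
χ² = (22−17.45)²/17.45 + (21−20.23)²/20.23 + (28−33.32)²/33.32 + (11−11.80)²/11.80 + (11−13.68)²/13.68 + (26−22.53)²/22.53 + (11−14.75)²/14.75 + (19−17.09)²/17.09 + (30−28.16)²/28.16 = 4.4628
df = 4
p-value (upper-tail) = 0.34699
At α=0.1: p ≥ α → fail to reject H₀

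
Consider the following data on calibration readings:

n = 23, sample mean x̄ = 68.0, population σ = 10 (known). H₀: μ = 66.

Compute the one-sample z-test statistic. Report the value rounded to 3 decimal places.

SE = σ/√n = 10/√23 = 2.0851
z = (x̄−μ₀)/SE = (68.0−66)/2.0851 = 0.9592

test statistic = 0.959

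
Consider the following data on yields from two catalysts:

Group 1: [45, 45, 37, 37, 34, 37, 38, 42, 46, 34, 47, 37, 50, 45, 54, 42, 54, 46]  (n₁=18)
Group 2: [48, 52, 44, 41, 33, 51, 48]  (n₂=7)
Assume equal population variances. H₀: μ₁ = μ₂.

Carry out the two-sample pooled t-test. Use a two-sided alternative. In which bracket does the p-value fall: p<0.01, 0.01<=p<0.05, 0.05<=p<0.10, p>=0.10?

p-value bracket: p>=0.10

x̄₁=42.778, s₁=6.274, n₁=18
x̄₂=45.286, s₂=6.626, n₂=7
s_p² = [17·6.274² + 6·6.626²]/23 = 40.5452
SE = √(s_p²·(1/18+1/7)) = 2.8363
t = (42.778−45.286)/2.8363 = -0.8842
df = 23
p-value (two-sided) = 0.38573
→ bracket: p>=0.10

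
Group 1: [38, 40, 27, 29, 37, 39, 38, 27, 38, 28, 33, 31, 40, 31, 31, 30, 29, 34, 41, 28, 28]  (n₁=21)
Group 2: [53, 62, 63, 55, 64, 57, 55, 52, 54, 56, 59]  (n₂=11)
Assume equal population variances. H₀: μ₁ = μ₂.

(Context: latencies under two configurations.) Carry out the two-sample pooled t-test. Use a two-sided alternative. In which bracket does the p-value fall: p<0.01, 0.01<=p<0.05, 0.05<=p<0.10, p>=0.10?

x̄₁=33.190, s₁=4.946, n₁=21
x̄₂=57.273, s₂=4.149, n₂=11
s_p² = [20·4.946² + 10·4.149²]/30 = 22.0473
SE = √(s_p²·(1/21+1/11)) = 1.7476
t = (33.190−57.273)/1.7476 = -13.7800
df = 30
p-value (two-sided) = 0.00000
→ bracket: p<0.01

p-value bracket: p<0.01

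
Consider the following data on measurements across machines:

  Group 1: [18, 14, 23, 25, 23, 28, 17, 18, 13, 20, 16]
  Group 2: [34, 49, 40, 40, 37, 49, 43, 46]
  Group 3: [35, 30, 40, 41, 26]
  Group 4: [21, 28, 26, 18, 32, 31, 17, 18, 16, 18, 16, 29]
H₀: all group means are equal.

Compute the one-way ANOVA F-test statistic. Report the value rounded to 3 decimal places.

Group means [19.55, 42.25, 34.40, 22.50], grand mean 27.639
SSB = Σnᵢ(x̄ᵢ−x̄)² = 2973.878; SSW = ΣΣ(x−x̄ᵢ)² = 1024.427
MSB = 2973.878/3 = 991.2928; MSW = 1024.427/32 = 32.0134
F = MSB/MSW = 30.9650
df = (3, 32)

test statistic = 30.965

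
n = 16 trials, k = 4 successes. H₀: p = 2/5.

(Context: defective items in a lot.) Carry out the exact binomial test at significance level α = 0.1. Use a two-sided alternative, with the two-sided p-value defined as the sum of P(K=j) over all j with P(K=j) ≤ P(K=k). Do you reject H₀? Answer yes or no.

Exact binomial: n=16, k=4, p₀=2/5=0.4000
P(X=j) = C(n,j)·p₀^j·(1−p₀)^(n−j); p = Σ P(X=j) over j with P(X=j) ≤ P(X=4)
p-value (two-sided) = 0.30884
At α=0.1: p ≥ α → fail to reject H₀

reject H₀: no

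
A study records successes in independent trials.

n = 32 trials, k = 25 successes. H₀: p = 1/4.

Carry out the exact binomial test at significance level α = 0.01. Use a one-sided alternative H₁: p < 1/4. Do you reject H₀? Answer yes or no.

Exact binomial: n=32, k=25, p₀=1/4=0.2500
P(X≤25) from Σ C(n,i)·p₀^i·(1−p₀)^(n−i)
p-value (one-sided, H₁ less) = 1.00000
At α=0.01: p ≥ α → fail to reject H₀

reject H₀: no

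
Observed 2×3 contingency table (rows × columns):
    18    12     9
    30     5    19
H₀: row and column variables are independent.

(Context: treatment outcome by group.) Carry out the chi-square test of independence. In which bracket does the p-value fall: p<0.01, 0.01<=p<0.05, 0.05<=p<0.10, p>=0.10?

Row totals [39, 54], col totals [48, 17, 28], n=93
χ² = (18−20.13)²/20.13 + (12−7.13)²/7.13 + (9−11.74)²/11.74 + (30−27.87)²/27.87 + (5−9.87)²/9.87 + (19−16.26)²/16.26 = 7.2223
df = 2
p-value (upper-tail) = 0.02702
→ bracket: 0.01<=p<0.05

p-value bracket: 0.01<=p<0.05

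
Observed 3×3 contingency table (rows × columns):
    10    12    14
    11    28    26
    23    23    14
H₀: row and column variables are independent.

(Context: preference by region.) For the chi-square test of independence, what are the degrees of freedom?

df = (r−1)(c−1) = (3−1)·(3−1) = 4

degrees of freedom = 4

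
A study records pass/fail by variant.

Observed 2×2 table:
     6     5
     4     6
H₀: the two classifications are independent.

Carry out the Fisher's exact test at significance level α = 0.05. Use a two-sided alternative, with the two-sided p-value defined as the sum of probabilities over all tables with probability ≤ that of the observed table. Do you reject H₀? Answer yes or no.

reject H₀: no

Margins: r₁=11, r₂=10, c₁=10, c₂=11, n=21
p_obs = C(11,6)·C(10,4)/C(21,10); sum pmf over tables with pmf ≤ p_obs
p-value (two-sided) = 0.66992
At α=0.05: p ≥ α → fail to reject H₀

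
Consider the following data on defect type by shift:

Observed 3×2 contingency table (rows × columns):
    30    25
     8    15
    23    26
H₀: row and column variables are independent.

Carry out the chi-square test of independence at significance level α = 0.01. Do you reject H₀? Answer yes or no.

reject H₀: no

Row totals [55, 23, 49], col totals [61, 66], n=127
χ² = (30−26.42)²/26.42 + (25−28.58)²/28.58 + (8−11.05)²/11.05 + (15−11.95)²/11.95 + (23−23.54)²/23.54 + (26−25.46)²/25.46 = 2.5758
df = 2
p-value (upper-tail) = 0.27585
At α=0.01: p ≥ α → fail to reject H₀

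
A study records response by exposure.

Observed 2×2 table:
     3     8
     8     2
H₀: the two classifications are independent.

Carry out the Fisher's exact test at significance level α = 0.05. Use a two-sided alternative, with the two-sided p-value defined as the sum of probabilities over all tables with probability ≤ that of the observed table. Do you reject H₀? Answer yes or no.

reject H₀: yes

Margins: r₁=11, r₂=10, c₁=11, c₂=10, n=21
p_obs = C(11,3)·C(10,8)/C(21,11); sum pmf over tables with pmf ≤ p_obs
p-value (two-sided) = 0.02997
At α=0.05: p < α → reject H₀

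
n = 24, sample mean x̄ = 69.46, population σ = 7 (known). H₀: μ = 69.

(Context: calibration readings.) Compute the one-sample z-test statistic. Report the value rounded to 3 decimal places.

test statistic = 0.322

SE = σ/√n = 7/√24 = 1.4289
z = (x̄−μ₀)/SE = (69.46−69)/1.4289 = 0.3219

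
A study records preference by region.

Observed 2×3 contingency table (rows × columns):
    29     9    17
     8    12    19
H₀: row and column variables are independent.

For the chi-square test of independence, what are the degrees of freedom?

df = (r−1)(c−1) = (2−1)·(3−1) = 2

degrees of freedom = 2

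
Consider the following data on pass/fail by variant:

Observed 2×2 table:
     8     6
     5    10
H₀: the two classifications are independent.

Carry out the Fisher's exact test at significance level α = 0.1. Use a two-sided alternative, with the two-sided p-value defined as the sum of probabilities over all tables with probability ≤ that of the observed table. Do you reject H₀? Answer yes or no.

Margins: r₁=14, r₂=15, c₁=13, c₂=16, n=29
p_obs = C(14,8)·C(15,5)/C(29,13); sum pmf over tables with pmf ≤ p_obs
p-value (two-sided) = 0.27230
At α=0.1: p ≥ α → fail to reject H₀

reject H₀: no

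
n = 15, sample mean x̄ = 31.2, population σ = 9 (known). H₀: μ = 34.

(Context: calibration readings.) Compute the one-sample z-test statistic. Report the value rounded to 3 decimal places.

test statistic = -1.205

SE = σ/√n = 9/√15 = 2.3238
z = (x̄−μ₀)/SE = (31.2−34)/2.3238 = -1.2049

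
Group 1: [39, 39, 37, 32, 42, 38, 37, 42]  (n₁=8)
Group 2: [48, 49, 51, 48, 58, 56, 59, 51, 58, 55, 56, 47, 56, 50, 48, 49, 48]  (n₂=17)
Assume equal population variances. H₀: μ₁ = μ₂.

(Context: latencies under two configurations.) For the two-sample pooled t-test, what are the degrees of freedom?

df = n₁ + n₂ − 2 = 8 + 17 − 2 = 23

degrees of freedom = 23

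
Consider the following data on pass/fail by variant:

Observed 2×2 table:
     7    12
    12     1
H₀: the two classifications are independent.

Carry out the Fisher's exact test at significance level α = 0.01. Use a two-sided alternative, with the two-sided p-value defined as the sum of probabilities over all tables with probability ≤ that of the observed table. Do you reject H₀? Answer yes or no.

Margins: r₁=19, r₂=13, c₁=19, c₂=13, n=32
p_obs = C(19,7)·C(13,12)/C(32,19); sum pmf over tables with pmf ≤ p_obs
p-value (two-sided) = 0.00280
At α=0.01: p < α → reject H₀

reject H₀: yes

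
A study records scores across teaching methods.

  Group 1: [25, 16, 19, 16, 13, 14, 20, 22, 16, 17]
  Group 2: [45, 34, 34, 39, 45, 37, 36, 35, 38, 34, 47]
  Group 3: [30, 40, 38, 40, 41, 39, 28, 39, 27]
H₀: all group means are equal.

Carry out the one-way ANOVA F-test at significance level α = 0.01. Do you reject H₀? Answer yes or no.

reject H₀: yes

Group means [17.80, 38.55, 35.78], grand mean 30.800
SSB = Σnᵢ(x̄ᵢ−x̄)² = 2572.917; SSW = ΣΣ(x−x̄ᵢ)² = 621.883
MSB = 2572.917/2 = 1286.4586; MSW = 621.883/27 = 23.0327
F = MSB/MSW = 55.8536
df = (2, 27)
p-value (upper-tail) = 0.00000
At α=0.01: p < α → reject H₀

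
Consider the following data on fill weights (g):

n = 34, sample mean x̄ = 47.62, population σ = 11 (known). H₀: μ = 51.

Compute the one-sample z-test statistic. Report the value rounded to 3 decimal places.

test statistic = -1.792

SE = σ/√n = 11/√34 = 1.8865
z = (x̄−μ₀)/SE = (47.62−51)/1.8865 = -1.7917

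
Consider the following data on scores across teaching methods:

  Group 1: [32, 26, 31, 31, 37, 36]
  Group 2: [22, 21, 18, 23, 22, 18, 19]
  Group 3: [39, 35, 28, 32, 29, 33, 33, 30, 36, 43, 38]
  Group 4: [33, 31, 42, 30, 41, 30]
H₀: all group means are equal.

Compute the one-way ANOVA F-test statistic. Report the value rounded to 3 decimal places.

test statistic = 17.999

Group means [32.17, 20.43, 34.18, 34.50], grand mean 30.633
SSB = Σnᵢ(x̄ᵢ−x̄)² = 971.283; SSW = ΣΣ(x−x̄ᵢ)² = 467.684
MSB = 971.283/3 = 323.7609; MSW = 467.684/26 = 17.9878
F = MSB/MSW = 17.9989
df = (3, 26)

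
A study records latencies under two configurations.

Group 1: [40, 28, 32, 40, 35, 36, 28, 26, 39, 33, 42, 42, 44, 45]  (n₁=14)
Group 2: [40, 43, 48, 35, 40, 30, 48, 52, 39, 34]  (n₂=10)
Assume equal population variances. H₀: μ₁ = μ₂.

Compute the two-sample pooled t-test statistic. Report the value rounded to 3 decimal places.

x̄₁=36.429, s₁=6.260, n₁=14
x̄₂=40.900, s₂=6.951, n₂=10
s_p² = [13·6.260² + 9·6.951²]/22 = 42.9240
SE = √(s_p²·(1/14+1/10)) = 2.7126
t = (36.429−40.900)/2.7126 = -1.6484
df = 22

test statistic = -1.648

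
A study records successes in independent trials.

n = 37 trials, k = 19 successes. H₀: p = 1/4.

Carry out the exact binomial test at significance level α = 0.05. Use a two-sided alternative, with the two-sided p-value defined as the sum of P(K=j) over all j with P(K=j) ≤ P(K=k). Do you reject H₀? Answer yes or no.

Exact binomial: n=37, k=19, p₀=1/4=0.2500
P(X=j) = C(n,j)·p₀^j·(1−p₀)^(n−j); p = Σ P(X=j) over j with P(X=j) ≤ P(X=19)
p-value (two-sided) = 0.00083
At α=0.05: p < α → reject H₀

reject H₀: yes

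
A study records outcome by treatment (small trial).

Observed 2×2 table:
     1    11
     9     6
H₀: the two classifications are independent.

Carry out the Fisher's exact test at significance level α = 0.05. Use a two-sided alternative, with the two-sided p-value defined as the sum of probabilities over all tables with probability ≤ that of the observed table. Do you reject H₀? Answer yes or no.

reject H₀: yes

Margins: r₁=12, r₂=15, c₁=10, c₂=17, n=27
p_obs = C(12,1)·C(15,9)/C(27,10); sum pmf over tables with pmf ≤ p_obs
p-value (two-sided) = 0.01404
At α=0.05: p < α → reject H₀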